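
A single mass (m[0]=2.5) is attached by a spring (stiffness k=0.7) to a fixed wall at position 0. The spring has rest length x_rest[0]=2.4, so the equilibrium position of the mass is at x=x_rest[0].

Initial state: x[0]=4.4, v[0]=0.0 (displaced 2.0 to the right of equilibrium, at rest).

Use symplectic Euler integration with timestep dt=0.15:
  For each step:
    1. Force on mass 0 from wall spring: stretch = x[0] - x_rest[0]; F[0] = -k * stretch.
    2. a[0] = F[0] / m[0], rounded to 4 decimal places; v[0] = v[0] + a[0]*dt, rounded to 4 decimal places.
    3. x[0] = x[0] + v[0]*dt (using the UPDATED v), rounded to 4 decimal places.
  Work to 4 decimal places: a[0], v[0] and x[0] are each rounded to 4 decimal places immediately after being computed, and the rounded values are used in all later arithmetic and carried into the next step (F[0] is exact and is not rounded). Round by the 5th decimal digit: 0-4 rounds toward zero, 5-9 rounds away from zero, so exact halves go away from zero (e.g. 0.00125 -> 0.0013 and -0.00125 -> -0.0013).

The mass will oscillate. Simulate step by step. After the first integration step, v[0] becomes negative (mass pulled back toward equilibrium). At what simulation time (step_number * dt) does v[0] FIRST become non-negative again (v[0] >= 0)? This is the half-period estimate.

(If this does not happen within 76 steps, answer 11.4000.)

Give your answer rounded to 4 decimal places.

Answer: 6.0000

Derivation:
Step 0: x=[4.4000] v=[0.0000]
Step 1: x=[4.3874] v=[-0.0840]
Step 2: x=[4.3623] v=[-0.1675]
Step 3: x=[4.3248] v=[-0.2499]
Step 4: x=[4.2752] v=[-0.3307]
Step 5: x=[4.2138] v=[-0.4095]
Step 6: x=[4.1409] v=[-0.4857]
Step 7: x=[4.0571] v=[-0.5588]
Step 8: x=[3.9628] v=[-0.6284]
Step 9: x=[3.8587] v=[-0.6940]
Step 10: x=[3.7454] v=[-0.7553]
Step 11: x=[3.6236] v=[-0.8118]
Step 12: x=[3.4941] v=[-0.8632]
Step 13: x=[3.3577] v=[-0.9091]
Step 14: x=[3.2153] v=[-0.9493]
Step 15: x=[3.0678] v=[-0.9835]
Step 16: x=[2.9161] v=[-1.0116]
Step 17: x=[2.7611] v=[-1.0333]
Step 18: x=[2.6038] v=[-1.0485]
Step 19: x=[2.4452] v=[-1.0571]
Step 20: x=[2.2864] v=[-1.0590]
Step 21: x=[2.1283] v=[-1.0542]
Step 22: x=[1.9719] v=[-1.0428]
Step 23: x=[1.8182] v=[-1.0248]
Step 24: x=[1.6681] v=[-1.0004]
Step 25: x=[1.5226] v=[-0.9697]
Step 26: x=[1.3827] v=[-0.9328]
Step 27: x=[1.2492] v=[-0.8901]
Step 28: x=[1.1229] v=[-0.8418]
Step 29: x=[1.0047] v=[-0.7882]
Step 30: x=[0.8953] v=[-0.7296]
Step 31: x=[0.7953] v=[-0.6664]
Step 32: x=[0.7055] v=[-0.5990]
Step 33: x=[0.6263] v=[-0.5278]
Step 34: x=[0.5583] v=[-0.4533]
Step 35: x=[0.5019] v=[-0.3759]
Step 36: x=[0.4575] v=[-0.2962]
Step 37: x=[0.4253] v=[-0.2146]
Step 38: x=[0.4055] v=[-0.1317]
Step 39: x=[0.3983] v=[-0.0479]
Step 40: x=[0.4037] v=[0.0362]
First v>=0 after going negative at step 40, time=6.0000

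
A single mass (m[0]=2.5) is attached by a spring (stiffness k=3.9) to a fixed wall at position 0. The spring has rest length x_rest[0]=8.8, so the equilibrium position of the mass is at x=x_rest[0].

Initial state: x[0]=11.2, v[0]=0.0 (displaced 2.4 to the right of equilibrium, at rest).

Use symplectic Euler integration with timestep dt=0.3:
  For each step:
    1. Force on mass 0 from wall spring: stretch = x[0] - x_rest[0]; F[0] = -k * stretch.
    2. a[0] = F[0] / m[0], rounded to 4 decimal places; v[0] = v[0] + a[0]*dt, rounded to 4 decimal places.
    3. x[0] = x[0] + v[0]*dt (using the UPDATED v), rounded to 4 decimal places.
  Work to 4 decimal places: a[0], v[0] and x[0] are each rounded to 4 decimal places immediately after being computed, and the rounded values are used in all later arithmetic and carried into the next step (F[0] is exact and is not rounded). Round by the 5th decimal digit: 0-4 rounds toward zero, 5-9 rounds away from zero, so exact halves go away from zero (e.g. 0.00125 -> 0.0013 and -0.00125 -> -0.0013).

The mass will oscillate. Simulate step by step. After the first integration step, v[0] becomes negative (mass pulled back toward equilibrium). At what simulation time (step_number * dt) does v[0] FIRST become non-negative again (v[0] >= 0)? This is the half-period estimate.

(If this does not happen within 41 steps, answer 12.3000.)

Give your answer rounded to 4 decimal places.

Step 0: x=[11.2000] v=[0.0000]
Step 1: x=[10.8630] v=[-1.1232]
Step 2: x=[10.2364] v=[-2.0887]
Step 3: x=[9.4081] v=[-2.7609]
Step 4: x=[8.4945] v=[-3.0455]
Step 5: x=[7.6238] v=[-2.9025]
Step 6: x=[6.9182] v=[-2.3520]
Step 7: x=[6.4768] v=[-1.4713]
Step 8: x=[6.3616] v=[-0.3840]
Step 9: x=[6.5888] v=[0.7572]
First v>=0 after going negative at step 9, time=2.7000

Answer: 2.7000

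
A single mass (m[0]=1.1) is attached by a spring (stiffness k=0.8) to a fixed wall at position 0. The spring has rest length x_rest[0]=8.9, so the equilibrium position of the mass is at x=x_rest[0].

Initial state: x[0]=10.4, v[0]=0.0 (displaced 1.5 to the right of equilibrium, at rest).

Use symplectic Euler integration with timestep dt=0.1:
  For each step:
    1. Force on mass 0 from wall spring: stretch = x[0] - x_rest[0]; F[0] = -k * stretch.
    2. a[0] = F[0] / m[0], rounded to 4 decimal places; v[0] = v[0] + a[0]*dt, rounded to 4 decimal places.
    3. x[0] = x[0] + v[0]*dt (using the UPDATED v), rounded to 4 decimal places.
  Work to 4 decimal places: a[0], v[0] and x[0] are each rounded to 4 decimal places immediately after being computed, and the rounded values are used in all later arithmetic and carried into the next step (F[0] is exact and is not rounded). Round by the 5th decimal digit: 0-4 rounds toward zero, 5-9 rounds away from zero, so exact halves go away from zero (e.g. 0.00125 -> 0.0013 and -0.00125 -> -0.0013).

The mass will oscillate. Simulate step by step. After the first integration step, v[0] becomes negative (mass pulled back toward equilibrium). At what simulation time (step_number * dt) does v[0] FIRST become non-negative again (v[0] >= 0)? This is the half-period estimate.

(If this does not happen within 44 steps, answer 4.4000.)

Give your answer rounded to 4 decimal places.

Answer: 3.7000

Derivation:
Step 0: x=[10.4000] v=[0.0000]
Step 1: x=[10.3891] v=[-0.1091]
Step 2: x=[10.3674] v=[-0.2174]
Step 3: x=[10.3350] v=[-0.3241]
Step 4: x=[10.2922] v=[-0.4285]
Step 5: x=[10.2392] v=[-0.5298]
Step 6: x=[10.1765] v=[-0.6272]
Step 7: x=[10.1045] v=[-0.7200]
Step 8: x=[10.0237] v=[-0.8076]
Step 9: x=[9.9348] v=[-0.8893]
Step 10: x=[9.8383] v=[-0.9646]
Step 11: x=[9.7350] v=[-1.0328]
Step 12: x=[9.6257] v=[-1.0935]
Step 13: x=[9.5111] v=[-1.1463]
Step 14: x=[9.3920] v=[-1.1907]
Step 15: x=[9.2694] v=[-1.2265]
Step 16: x=[9.1441] v=[-1.2534]
Step 17: x=[9.0170] v=[-1.2712]
Step 18: x=[8.8890] v=[-1.2797]
Step 19: x=[8.7611] v=[-1.2789]
Step 20: x=[8.6342] v=[-1.2688]
Step 21: x=[8.5093] v=[-1.2495]
Step 22: x=[8.3872] v=[-1.2211]
Step 23: x=[8.2688] v=[-1.1838]
Step 24: x=[8.1550] v=[-1.1379]
Step 25: x=[8.0466] v=[-1.0837]
Step 26: x=[7.9444] v=[-1.0216]
Step 27: x=[7.8492] v=[-0.9521]
Step 28: x=[7.7616] v=[-0.8757]
Step 29: x=[7.6823] v=[-0.7929]
Step 30: x=[7.6119] v=[-0.7043]
Step 31: x=[7.5508] v=[-0.6106]
Step 32: x=[7.4996] v=[-0.5125]
Step 33: x=[7.4585] v=[-0.4107]
Step 34: x=[7.4279] v=[-0.3059]
Step 35: x=[7.4080] v=[-0.1988]
Step 36: x=[7.3990] v=[-0.0903]
Step 37: x=[7.4009] v=[0.0189]
First v>=0 after going negative at step 37, time=3.7000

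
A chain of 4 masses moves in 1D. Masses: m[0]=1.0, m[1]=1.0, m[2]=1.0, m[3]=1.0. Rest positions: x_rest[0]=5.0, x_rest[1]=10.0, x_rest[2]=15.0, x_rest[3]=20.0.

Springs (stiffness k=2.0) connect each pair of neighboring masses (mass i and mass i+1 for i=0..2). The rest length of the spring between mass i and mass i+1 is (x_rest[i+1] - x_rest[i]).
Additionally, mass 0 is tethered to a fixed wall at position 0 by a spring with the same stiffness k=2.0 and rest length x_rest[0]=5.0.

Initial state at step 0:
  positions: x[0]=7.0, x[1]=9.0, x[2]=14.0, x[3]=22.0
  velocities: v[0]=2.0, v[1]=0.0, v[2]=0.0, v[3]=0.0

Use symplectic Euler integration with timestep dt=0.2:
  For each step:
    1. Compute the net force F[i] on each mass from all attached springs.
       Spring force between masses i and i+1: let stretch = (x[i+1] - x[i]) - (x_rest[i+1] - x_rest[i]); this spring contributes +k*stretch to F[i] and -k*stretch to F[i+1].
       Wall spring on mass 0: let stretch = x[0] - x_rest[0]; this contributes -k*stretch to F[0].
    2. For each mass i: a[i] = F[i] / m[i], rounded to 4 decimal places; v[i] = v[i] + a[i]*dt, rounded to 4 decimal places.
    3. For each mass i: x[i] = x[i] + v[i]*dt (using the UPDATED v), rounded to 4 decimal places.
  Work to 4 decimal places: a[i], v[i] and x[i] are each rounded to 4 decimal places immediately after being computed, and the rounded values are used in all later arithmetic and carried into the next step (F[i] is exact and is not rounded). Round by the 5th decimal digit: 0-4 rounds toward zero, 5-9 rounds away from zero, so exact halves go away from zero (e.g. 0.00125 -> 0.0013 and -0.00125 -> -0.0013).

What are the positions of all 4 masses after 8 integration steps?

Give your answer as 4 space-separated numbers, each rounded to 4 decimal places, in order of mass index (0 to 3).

Step 0: x=[7.0000 9.0000 14.0000 22.0000] v=[2.0000 0.0000 0.0000 0.0000]
Step 1: x=[7.0000 9.2400 14.2400 21.7600] v=[0.0000 1.2000 1.2000 -1.2000]
Step 2: x=[6.6192 9.7008 14.6816 21.3184] v=[-1.9040 2.3040 2.2080 -2.2080]
Step 3: x=[5.9554 10.3135 15.2557 20.7459] v=[-3.3190 3.0637 2.8704 -2.8627]
Step 4: x=[5.1638 10.9730 15.8736 20.1341] v=[-3.9579 3.2973 3.0896 -3.0588]
Step 5: x=[4.4239 11.5598 16.4403 19.5815] v=[-3.6997 2.9339 2.8336 -2.7630]
Step 6: x=[3.9009 11.9661 16.8679 19.1776] v=[-2.6149 2.0317 2.1379 -2.0195]
Step 7: x=[3.7111 12.1194 17.0881 18.9889] v=[-0.9492 0.7663 1.1011 -0.9434]
Step 8: x=[3.8970 11.9975 17.0629 19.0482] v=[0.9297 -0.6095 -0.1261 0.2963]

Answer: 3.8970 11.9975 17.0629 19.0482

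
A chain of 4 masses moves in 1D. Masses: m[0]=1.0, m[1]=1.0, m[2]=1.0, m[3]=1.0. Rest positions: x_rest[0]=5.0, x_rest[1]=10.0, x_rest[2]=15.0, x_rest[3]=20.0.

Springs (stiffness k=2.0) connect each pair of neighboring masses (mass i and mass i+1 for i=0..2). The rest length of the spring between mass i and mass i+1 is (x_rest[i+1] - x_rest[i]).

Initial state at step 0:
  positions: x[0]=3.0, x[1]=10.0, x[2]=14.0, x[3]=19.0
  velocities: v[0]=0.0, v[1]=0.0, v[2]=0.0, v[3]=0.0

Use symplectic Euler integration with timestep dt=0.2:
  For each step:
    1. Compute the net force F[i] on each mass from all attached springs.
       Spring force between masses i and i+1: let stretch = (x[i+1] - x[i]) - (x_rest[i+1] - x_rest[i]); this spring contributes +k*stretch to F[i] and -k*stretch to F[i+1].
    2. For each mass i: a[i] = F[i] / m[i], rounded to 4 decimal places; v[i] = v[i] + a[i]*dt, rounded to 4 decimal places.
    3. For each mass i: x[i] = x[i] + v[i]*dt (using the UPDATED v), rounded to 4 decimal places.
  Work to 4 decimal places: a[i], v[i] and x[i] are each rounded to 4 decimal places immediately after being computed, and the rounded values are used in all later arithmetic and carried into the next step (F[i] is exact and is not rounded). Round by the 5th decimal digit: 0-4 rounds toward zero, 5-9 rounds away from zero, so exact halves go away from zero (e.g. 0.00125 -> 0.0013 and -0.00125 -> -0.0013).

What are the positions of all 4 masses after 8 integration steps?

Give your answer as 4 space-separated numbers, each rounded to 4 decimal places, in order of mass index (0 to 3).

Step 0: x=[3.0000 10.0000 14.0000 19.0000] v=[0.0000 0.0000 0.0000 0.0000]
Step 1: x=[3.1600 9.7600 14.0800 19.0000] v=[0.8000 -1.2000 0.4000 0.0000]
Step 2: x=[3.4480 9.3376 14.2080 19.0064] v=[1.4400 -2.1120 0.6400 0.0320]
Step 3: x=[3.8072 8.8337 14.3302 19.0289] v=[1.7958 -2.5197 0.6112 0.1126]
Step 4: x=[4.1685 8.3674 14.3886 19.0755] v=[1.8064 -2.3317 0.2921 0.2331]
Step 5: x=[4.4657 8.0468 14.3403 19.1472] v=[1.4860 -1.6028 -0.2416 0.3583]
Step 6: x=[4.6494 7.9432 14.1731 19.2343] v=[0.9184 -0.5178 -0.8362 0.4355]
Step 7: x=[4.6966 8.0745 13.9124 19.3165] v=[0.2359 0.6566 -1.3037 0.4110]
Step 8: x=[4.6140 8.4026 13.6170 19.3664] v=[-0.4129 1.6406 -1.4772 0.2494]

Answer: 4.6140 8.4026 13.6170 19.3664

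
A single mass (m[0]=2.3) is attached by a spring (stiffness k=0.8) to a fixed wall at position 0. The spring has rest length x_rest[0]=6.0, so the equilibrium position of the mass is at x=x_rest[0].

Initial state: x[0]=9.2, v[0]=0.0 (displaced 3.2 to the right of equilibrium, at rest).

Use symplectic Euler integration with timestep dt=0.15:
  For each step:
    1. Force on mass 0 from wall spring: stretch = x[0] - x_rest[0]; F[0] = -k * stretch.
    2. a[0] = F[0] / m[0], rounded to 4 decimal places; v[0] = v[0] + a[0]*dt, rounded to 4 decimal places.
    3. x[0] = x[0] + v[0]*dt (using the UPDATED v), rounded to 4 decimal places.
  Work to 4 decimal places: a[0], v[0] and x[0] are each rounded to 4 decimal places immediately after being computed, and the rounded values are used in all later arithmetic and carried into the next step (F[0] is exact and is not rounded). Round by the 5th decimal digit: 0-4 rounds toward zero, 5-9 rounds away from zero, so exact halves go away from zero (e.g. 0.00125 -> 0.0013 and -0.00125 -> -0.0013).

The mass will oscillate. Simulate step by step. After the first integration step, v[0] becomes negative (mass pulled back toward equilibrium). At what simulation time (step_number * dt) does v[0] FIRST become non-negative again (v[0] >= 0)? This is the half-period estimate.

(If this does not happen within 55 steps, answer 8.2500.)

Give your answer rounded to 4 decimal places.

Step 0: x=[9.2000] v=[0.0000]
Step 1: x=[9.1750] v=[-0.1670]
Step 2: x=[9.1251] v=[-0.3326]
Step 3: x=[9.0507] v=[-0.4957]
Step 4: x=[8.9525] v=[-0.6549]
Step 5: x=[8.8312] v=[-0.8090]
Step 6: x=[8.6877] v=[-0.9567]
Step 7: x=[8.5232] v=[-1.0969]
Step 8: x=[8.3389] v=[-1.2285]
Step 9: x=[8.1363] v=[-1.3505]
Step 10: x=[7.9170] v=[-1.4620]
Step 11: x=[7.6827] v=[-1.5620]
Step 12: x=[7.4352] v=[-1.6498]
Step 13: x=[7.1765] v=[-1.7247]
Step 14: x=[6.9086] v=[-1.7861]
Step 15: x=[6.6336] v=[-1.8335]
Step 16: x=[6.3536] v=[-1.8666]
Step 17: x=[6.0708] v=[-1.8851]
Step 18: x=[5.7875] v=[-1.8888]
Step 19: x=[5.5058] v=[-1.8777]
Step 20: x=[5.2280] v=[-1.8519]
Step 21: x=[4.9563] v=[-1.8116]
Step 22: x=[4.6927] v=[-1.7572]
Step 23: x=[4.4394] v=[-1.6890]
Step 24: x=[4.1983] v=[-1.6076]
Step 25: x=[3.9713] v=[-1.5136]
Step 26: x=[3.7601] v=[-1.4078]
Step 27: x=[3.5665] v=[-1.2909]
Step 28: x=[3.3919] v=[-1.1639]
Step 29: x=[3.2377] v=[-1.0278]
Step 30: x=[3.1051] v=[-0.8837]
Step 31: x=[2.9952] v=[-0.7327]
Step 32: x=[2.9088] v=[-0.5759]
Step 33: x=[2.8466] v=[-0.4146]
Step 34: x=[2.8091] v=[-0.2501]
Step 35: x=[2.7966] v=[-0.0836]
Step 36: x=[2.8091] v=[0.0835]
First v>=0 after going negative at step 36, time=5.4000

Answer: 5.4000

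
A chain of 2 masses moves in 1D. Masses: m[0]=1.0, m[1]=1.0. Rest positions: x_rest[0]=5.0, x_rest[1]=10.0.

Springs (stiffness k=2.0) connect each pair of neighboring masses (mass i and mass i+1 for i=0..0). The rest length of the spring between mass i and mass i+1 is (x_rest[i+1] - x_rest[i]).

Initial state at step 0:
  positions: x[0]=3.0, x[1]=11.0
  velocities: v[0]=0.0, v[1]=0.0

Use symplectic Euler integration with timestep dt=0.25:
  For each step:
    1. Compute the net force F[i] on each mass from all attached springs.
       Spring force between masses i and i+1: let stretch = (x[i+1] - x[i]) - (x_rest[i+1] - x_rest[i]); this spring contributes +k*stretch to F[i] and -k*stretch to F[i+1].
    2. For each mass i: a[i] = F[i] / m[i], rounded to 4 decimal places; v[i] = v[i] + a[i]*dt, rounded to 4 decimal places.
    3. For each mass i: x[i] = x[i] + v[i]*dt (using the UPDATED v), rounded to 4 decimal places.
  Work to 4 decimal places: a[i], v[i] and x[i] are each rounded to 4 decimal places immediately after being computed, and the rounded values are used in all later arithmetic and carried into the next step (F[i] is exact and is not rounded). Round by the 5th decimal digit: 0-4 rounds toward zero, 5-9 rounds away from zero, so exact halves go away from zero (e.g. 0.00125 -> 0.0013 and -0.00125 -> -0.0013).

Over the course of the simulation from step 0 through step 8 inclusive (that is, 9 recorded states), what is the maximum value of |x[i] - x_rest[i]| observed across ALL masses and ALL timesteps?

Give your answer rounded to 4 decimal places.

Step 0: x=[3.0000 11.0000] v=[0.0000 0.0000]
Step 1: x=[3.3750 10.6250] v=[1.5000 -1.5000]
Step 2: x=[4.0313 9.9688] v=[2.6250 -2.6250]
Step 3: x=[4.8048 9.1954] v=[3.0938 -3.0938]
Step 4: x=[5.5021 8.4981] v=[2.7891 -2.7891]
Step 5: x=[5.9489 8.0513] v=[1.7871 -1.7871]
Step 6: x=[6.0335 7.9667] v=[0.3383 -0.3383]
Step 7: x=[5.7347 8.2655] v=[-1.1951 1.1951]
Step 8: x=[5.1273 8.8729] v=[-2.4297 2.4297]
Max displacement = 2.0333

Answer: 2.0333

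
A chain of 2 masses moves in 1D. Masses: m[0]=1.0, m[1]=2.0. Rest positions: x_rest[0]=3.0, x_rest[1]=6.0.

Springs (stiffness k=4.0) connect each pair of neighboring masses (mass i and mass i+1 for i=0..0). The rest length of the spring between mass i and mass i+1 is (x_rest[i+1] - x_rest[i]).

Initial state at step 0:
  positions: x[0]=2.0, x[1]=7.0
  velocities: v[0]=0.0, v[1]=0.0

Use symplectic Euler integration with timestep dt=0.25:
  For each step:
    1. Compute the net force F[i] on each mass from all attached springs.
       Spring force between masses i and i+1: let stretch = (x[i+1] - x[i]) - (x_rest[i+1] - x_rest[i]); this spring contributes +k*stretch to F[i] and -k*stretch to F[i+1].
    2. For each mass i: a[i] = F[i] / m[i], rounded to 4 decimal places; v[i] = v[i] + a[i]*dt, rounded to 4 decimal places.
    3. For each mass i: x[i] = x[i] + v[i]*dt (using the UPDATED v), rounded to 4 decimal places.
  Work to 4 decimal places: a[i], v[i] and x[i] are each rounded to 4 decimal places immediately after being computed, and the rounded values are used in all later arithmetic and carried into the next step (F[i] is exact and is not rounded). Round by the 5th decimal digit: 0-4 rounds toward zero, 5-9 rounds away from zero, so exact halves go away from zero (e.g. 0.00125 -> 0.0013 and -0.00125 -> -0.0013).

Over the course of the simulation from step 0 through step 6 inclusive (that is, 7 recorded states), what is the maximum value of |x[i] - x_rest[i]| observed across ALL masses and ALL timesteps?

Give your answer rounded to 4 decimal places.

Answer: 1.6788

Derivation:
Step 0: x=[2.0000 7.0000] v=[0.0000 0.0000]
Step 1: x=[2.5000 6.7500] v=[2.0000 -1.0000]
Step 2: x=[3.3125 6.3438] v=[3.2500 -1.6250]
Step 3: x=[4.1328 5.9336] v=[3.2813 -1.6407]
Step 4: x=[4.6533 5.6733] v=[2.0821 -1.0411]
Step 5: x=[4.6788 5.6605] v=[0.1021 -0.0511]
Step 6: x=[4.1998 5.9000] v=[-1.9162 0.9581]
Max displacement = 1.6788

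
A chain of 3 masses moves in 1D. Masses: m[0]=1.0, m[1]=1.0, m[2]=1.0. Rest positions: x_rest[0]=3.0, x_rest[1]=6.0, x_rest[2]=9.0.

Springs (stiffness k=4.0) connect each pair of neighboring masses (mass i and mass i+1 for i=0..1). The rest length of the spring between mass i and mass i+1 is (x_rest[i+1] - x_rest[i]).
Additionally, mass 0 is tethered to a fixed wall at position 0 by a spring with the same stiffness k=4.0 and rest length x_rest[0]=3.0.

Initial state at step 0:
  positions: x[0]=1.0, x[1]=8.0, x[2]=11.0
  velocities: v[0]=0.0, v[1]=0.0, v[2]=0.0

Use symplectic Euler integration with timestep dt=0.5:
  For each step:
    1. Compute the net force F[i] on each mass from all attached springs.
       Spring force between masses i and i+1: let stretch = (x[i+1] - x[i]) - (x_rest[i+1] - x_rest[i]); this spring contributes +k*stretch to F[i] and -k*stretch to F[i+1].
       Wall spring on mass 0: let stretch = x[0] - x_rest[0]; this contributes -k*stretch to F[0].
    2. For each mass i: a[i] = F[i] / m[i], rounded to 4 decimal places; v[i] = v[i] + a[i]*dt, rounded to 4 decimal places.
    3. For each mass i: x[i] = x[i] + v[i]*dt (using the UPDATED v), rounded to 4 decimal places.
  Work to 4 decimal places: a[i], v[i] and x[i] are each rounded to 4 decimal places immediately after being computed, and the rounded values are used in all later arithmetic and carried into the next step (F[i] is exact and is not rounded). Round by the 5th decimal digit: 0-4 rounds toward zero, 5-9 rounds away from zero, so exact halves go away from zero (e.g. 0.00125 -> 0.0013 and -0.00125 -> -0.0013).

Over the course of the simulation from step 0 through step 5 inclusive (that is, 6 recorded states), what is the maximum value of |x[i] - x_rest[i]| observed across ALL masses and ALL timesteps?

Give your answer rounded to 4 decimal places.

Answer: 4.0000

Derivation:
Step 0: x=[1.0000 8.0000 11.0000] v=[0.0000 0.0000 0.0000]
Step 1: x=[7.0000 4.0000 11.0000] v=[12.0000 -8.0000 0.0000]
Step 2: x=[3.0000 10.0000 7.0000] v=[-8.0000 12.0000 -8.0000]
Step 3: x=[3.0000 6.0000 9.0000] v=[0.0000 -8.0000 4.0000]
Step 4: x=[3.0000 2.0000 11.0000] v=[0.0000 -8.0000 4.0000]
Step 5: x=[-1.0000 8.0000 7.0000] v=[-8.0000 12.0000 -8.0000]
Max displacement = 4.0000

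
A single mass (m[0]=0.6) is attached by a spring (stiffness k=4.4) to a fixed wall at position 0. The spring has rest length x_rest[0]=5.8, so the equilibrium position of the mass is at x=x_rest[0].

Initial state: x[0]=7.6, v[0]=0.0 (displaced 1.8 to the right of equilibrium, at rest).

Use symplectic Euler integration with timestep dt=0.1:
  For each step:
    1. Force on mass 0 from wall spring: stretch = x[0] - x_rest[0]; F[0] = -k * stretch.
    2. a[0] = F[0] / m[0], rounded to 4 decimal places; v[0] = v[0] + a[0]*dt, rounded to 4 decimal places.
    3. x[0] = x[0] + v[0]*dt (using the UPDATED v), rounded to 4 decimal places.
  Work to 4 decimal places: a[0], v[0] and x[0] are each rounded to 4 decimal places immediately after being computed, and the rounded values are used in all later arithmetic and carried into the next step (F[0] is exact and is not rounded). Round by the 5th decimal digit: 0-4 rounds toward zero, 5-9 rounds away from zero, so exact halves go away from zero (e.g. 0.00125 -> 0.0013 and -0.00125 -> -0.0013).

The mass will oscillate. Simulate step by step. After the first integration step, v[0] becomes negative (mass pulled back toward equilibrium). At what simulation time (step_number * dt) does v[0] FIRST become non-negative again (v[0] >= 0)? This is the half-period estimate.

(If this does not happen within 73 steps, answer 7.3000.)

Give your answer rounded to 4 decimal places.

Answer: 1.2000

Derivation:
Step 0: x=[7.6000] v=[0.0000]
Step 1: x=[7.4680] v=[-1.3200]
Step 2: x=[7.2137] v=[-2.5432]
Step 3: x=[6.8557] v=[-3.5799]
Step 4: x=[6.4203] v=[-4.3541]
Step 5: x=[5.9394] v=[-4.8090]
Step 6: x=[5.4483] v=[-4.9112]
Step 7: x=[4.9830] v=[-4.6533]
Step 8: x=[4.5776] v=[-4.0542]
Step 9: x=[4.2618] v=[-3.1578]
Step 10: x=[4.0588] v=[-2.0298]
Step 11: x=[3.9835] v=[-0.7529]
Step 12: x=[4.0414] v=[0.5792]
First v>=0 after going negative at step 12, time=1.2000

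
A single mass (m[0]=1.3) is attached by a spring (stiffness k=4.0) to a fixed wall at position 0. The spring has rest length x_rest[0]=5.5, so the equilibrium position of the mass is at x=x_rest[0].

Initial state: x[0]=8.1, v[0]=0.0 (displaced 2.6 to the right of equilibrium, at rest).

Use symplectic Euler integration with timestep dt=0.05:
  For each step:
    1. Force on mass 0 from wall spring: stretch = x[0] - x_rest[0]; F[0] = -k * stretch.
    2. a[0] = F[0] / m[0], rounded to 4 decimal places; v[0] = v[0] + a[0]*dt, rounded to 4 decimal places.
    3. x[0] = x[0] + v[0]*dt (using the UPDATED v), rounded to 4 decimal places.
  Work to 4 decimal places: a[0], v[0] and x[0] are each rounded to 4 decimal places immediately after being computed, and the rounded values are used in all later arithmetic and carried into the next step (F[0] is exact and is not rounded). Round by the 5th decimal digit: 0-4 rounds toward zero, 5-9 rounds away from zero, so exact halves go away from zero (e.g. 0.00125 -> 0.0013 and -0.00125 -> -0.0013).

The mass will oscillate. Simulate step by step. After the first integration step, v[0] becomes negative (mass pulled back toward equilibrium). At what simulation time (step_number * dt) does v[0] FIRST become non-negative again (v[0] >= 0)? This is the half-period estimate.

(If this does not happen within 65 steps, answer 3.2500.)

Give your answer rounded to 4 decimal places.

Step 0: x=[8.1000] v=[0.0000]
Step 1: x=[8.0800] v=[-0.4000]
Step 2: x=[8.0402] v=[-0.7969]
Step 3: x=[7.9808] v=[-1.1877]
Step 4: x=[7.9023] v=[-1.5694]
Step 5: x=[7.8054] v=[-1.9390]
Step 6: x=[7.6907] v=[-2.2937]
Step 7: x=[7.5592] v=[-2.6307]
Step 8: x=[7.4118] v=[-2.9475]
Step 9: x=[7.2497] v=[-3.2416]
Step 10: x=[7.0742] v=[-3.5108]
Step 11: x=[6.8866] v=[-3.7530]
Step 12: x=[6.6883] v=[-3.9663]
Step 13: x=[6.4808] v=[-4.1491]
Step 14: x=[6.2658] v=[-4.3000]
Step 15: x=[6.0449] v=[-4.4178]
Step 16: x=[5.8198] v=[-4.5016]
Step 17: x=[5.5923] v=[-4.5508]
Step 18: x=[5.3641] v=[-4.5650]
Step 19: x=[5.1369] v=[-4.5441]
Step 20: x=[4.9125] v=[-4.4882]
Step 21: x=[4.6926] v=[-4.3978]
Step 22: x=[4.4789] v=[-4.2736]
Step 23: x=[4.2731] v=[-4.1165]
Step 24: x=[4.0767] v=[-3.9277]
Step 25: x=[3.8913] v=[-3.7087]
Step 26: x=[3.7182] v=[-3.4612]
Step 27: x=[3.5588] v=[-3.1871]
Step 28: x=[3.4144] v=[-2.8885]
Step 29: x=[3.2860] v=[-2.5676]
Step 30: x=[3.1747] v=[-2.2270]
Step 31: x=[3.0812] v=[-1.8693]
Step 32: x=[3.0063] v=[-1.4972]
Step 33: x=[2.9506] v=[-1.1136]
Step 34: x=[2.9145] v=[-0.7214]
Step 35: x=[2.8983] v=[-0.3236]
Step 36: x=[2.9021] v=[0.0767]
First v>=0 after going negative at step 36, time=1.8000

Answer: 1.8000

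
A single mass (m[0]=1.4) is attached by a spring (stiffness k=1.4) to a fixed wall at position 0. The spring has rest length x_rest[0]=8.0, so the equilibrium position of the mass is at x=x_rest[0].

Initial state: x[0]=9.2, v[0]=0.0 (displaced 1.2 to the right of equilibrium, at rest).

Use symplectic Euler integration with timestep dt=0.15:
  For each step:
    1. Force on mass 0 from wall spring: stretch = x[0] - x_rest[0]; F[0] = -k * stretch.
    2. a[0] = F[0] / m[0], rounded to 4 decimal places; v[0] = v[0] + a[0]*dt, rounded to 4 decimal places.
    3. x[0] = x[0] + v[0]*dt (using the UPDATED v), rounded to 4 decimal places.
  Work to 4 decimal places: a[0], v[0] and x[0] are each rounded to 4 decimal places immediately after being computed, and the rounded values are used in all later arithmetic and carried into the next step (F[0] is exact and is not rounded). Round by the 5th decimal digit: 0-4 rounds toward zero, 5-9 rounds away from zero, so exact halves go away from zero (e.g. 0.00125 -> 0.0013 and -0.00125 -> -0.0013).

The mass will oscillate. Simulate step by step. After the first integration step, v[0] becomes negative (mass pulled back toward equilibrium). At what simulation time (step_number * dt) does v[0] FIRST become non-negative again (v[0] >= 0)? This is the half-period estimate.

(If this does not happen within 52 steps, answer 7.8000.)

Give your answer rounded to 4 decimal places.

Step 0: x=[9.2000] v=[0.0000]
Step 1: x=[9.1730] v=[-0.1800]
Step 2: x=[9.1196] v=[-0.3560]
Step 3: x=[9.0410] v=[-0.5239]
Step 4: x=[8.9390] v=[-0.6801]
Step 5: x=[8.8159] v=[-0.8210]
Step 6: x=[8.6744] v=[-0.9434]
Step 7: x=[8.5177] v=[-1.0446]
Step 8: x=[8.3494] v=[-1.1223]
Step 9: x=[8.1732] v=[-1.1747]
Step 10: x=[7.9931] v=[-1.2007]
Step 11: x=[7.8131] v=[-1.1997]
Step 12: x=[7.6373] v=[-1.1717]
Step 13: x=[7.4697] v=[-1.1173]
Step 14: x=[7.3140] v=[-1.0378]
Step 15: x=[7.1738] v=[-0.9349]
Step 16: x=[7.0522] v=[-0.8110]
Step 17: x=[6.9519] v=[-0.6688]
Step 18: x=[6.8752] v=[-0.5116]
Step 19: x=[6.8238] v=[-0.3429]
Step 20: x=[6.7988] v=[-0.1665]
Step 21: x=[6.8009] v=[0.0137]
First v>=0 after going negative at step 21, time=3.1500

Answer: 3.1500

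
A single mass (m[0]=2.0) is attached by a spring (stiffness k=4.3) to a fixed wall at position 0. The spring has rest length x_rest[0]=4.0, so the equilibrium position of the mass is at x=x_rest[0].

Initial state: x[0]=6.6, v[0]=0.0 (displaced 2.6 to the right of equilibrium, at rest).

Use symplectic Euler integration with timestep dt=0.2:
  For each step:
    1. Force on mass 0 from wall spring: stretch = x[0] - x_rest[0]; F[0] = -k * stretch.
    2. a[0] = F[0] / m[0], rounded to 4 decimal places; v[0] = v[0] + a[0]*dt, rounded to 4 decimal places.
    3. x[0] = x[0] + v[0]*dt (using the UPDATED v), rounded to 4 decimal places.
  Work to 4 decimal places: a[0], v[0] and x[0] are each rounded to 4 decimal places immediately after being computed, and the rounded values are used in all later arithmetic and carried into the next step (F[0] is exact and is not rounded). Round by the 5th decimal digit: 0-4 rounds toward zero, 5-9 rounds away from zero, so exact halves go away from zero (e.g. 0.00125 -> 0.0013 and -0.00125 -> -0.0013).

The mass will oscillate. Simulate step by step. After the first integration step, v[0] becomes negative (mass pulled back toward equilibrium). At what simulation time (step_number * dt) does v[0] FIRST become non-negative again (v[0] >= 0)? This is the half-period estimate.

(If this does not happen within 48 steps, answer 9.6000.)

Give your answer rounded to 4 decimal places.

Step 0: x=[6.6000] v=[0.0000]
Step 1: x=[6.3764] v=[-1.1180]
Step 2: x=[5.9484] v=[-2.1399]
Step 3: x=[5.3529] v=[-2.9777]
Step 4: x=[4.6410] v=[-3.5594]
Step 5: x=[3.8740] v=[-3.8350]
Step 6: x=[3.1178] v=[-3.7808]
Step 7: x=[2.4375] v=[-3.4015]
Step 8: x=[1.8916] v=[-2.7296]
Step 9: x=[1.5270] v=[-1.8230]
Step 10: x=[1.3751] v=[-0.7596]
Step 11: x=[1.4489] v=[0.3691]
First v>=0 after going negative at step 11, time=2.2000

Answer: 2.2000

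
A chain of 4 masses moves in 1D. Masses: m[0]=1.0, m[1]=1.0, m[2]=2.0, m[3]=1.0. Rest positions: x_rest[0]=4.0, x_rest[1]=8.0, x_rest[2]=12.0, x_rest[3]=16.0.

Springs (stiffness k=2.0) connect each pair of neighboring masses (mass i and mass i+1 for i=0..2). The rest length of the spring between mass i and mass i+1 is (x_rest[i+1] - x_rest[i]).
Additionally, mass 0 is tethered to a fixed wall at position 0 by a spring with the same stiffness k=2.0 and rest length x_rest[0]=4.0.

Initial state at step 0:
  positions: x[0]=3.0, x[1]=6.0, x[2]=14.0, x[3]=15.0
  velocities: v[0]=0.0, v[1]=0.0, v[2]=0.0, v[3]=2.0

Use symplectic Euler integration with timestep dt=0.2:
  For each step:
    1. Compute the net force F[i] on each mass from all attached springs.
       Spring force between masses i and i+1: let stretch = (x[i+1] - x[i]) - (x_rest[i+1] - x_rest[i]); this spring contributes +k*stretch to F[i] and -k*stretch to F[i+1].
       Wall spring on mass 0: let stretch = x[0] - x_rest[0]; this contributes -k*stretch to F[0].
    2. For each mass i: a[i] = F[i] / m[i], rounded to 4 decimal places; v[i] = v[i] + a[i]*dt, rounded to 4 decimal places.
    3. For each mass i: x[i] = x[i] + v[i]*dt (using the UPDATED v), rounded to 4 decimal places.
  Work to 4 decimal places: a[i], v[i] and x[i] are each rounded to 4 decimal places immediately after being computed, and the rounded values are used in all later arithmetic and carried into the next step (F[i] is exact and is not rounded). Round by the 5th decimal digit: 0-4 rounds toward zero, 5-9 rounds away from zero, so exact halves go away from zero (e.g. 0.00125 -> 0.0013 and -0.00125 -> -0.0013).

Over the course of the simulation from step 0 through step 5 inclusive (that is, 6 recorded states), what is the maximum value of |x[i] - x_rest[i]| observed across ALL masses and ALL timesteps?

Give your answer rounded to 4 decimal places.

Answer: 2.7699

Derivation:
Step 0: x=[3.0000 6.0000 14.0000 15.0000] v=[0.0000 0.0000 0.0000 2.0000]
Step 1: x=[3.0000 6.4000 13.7200 15.6400] v=[0.0000 2.0000 -1.4000 3.2000]
Step 2: x=[3.0320 7.1136 13.2240 16.4464] v=[0.1600 3.5680 -2.4800 4.0320]
Step 3: x=[3.1480 7.9895 12.6125 17.3150] v=[0.5798 4.3795 -3.0576 4.3430]
Step 4: x=[3.3994 8.8479 12.0042 18.1274] v=[1.2572 4.2921 -3.0417 4.0620]
Step 5: x=[3.8148 9.5229 11.5145 18.7699] v=[2.0768 3.3752 -2.4483 3.2127]
Max displacement = 2.7699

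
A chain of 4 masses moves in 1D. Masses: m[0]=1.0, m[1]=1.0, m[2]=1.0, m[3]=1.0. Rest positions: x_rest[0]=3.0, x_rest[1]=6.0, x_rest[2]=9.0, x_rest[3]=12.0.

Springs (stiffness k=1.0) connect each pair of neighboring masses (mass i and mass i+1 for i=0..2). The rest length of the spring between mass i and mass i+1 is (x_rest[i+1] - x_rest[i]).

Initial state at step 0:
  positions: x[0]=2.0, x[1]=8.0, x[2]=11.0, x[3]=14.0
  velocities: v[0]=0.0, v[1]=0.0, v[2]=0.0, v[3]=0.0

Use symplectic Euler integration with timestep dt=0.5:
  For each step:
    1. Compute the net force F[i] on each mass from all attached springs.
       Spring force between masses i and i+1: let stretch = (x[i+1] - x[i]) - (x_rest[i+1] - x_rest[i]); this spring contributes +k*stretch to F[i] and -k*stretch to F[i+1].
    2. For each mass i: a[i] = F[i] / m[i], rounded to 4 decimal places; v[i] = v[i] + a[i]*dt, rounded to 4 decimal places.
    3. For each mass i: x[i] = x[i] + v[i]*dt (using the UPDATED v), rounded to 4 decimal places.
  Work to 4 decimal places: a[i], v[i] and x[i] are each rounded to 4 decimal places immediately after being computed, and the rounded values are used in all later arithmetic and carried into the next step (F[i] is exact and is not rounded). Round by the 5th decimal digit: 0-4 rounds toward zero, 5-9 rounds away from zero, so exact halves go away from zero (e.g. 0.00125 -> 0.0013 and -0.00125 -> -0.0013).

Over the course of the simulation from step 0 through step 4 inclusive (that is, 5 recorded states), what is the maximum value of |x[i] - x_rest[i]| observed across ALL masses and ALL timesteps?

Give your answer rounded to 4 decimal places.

Step 0: x=[2.0000 8.0000 11.0000 14.0000] v=[0.0000 0.0000 0.0000 0.0000]
Step 1: x=[2.7500 7.2500 11.0000 14.0000] v=[1.5000 -1.5000 0.0000 0.0000]
Step 2: x=[3.8750 6.3125 10.8125 14.0000] v=[2.2500 -1.8750 -0.3750 0.0000]
Step 3: x=[4.8594 5.8906 10.2969 13.9531] v=[1.9688 -0.8438 -1.0313 -0.0938]
Step 4: x=[5.3516 6.3125 9.5937 13.7422] v=[0.9844 0.8438 -1.4064 -0.4219]
Max displacement = 2.3516

Answer: 2.3516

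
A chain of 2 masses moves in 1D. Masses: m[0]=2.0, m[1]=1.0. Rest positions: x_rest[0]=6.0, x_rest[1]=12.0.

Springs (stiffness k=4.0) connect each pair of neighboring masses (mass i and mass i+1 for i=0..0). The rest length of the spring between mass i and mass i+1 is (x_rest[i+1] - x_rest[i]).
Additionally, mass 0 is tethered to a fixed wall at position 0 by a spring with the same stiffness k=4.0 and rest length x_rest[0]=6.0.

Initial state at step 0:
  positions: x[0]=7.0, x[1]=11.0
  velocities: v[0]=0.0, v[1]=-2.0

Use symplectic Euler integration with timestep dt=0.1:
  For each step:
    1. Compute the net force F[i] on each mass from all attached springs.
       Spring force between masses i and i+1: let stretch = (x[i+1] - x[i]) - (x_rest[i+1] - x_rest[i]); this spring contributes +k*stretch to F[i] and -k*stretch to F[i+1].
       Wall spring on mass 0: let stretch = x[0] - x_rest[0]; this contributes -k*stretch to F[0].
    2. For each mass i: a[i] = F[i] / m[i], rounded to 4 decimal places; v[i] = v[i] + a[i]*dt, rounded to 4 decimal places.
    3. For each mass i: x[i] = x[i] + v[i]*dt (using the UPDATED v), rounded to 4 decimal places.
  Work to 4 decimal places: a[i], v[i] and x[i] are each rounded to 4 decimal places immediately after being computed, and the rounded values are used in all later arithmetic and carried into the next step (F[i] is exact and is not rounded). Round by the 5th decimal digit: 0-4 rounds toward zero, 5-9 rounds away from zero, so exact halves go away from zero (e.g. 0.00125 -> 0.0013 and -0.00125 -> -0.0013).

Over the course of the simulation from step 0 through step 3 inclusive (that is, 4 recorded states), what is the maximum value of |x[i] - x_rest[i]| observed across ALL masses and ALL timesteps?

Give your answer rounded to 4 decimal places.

Step 0: x=[7.0000 11.0000] v=[0.0000 -2.0000]
Step 1: x=[6.9400 10.8800] v=[-0.6000 -1.2000]
Step 2: x=[6.8200 10.8424] v=[-1.2000 -0.3760]
Step 3: x=[6.6441 10.8839] v=[-1.7595 0.4150]
Max displacement = 1.1576

Answer: 1.1576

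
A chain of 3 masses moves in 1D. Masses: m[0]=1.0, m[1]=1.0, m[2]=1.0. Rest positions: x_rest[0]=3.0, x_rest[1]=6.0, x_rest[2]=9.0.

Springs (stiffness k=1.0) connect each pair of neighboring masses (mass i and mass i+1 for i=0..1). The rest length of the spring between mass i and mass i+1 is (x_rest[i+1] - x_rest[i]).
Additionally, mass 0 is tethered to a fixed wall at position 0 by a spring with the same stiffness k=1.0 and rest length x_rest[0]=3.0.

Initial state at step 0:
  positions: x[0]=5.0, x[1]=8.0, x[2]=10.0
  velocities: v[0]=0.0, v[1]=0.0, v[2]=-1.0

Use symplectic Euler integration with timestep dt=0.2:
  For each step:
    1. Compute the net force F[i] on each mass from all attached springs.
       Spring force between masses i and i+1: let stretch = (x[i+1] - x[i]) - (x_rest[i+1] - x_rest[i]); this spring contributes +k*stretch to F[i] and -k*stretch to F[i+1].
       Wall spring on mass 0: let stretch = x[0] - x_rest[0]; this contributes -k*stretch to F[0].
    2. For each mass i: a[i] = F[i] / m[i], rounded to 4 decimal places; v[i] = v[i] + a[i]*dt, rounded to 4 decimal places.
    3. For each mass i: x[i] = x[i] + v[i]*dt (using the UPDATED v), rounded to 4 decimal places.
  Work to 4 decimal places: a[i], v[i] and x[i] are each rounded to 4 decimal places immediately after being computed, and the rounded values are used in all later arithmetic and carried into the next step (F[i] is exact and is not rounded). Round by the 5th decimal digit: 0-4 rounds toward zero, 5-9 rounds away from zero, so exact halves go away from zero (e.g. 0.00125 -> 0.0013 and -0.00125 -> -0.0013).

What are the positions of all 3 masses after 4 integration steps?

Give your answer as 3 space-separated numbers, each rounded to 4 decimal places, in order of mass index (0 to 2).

Answer: 4.2680 7.5492 9.6296

Derivation:
Step 0: x=[5.0000 8.0000 10.0000] v=[0.0000 0.0000 -1.0000]
Step 1: x=[4.9200 7.9600 9.8400] v=[-0.4000 -0.2000 -0.8000]
Step 2: x=[4.7648 7.8736 9.7248] v=[-0.7760 -0.4320 -0.5760]
Step 3: x=[4.5434 7.7369 9.6556] v=[-1.1072 -0.6835 -0.3462]
Step 4: x=[4.2680 7.5492 9.6296] v=[-1.3772 -0.9385 -0.1299]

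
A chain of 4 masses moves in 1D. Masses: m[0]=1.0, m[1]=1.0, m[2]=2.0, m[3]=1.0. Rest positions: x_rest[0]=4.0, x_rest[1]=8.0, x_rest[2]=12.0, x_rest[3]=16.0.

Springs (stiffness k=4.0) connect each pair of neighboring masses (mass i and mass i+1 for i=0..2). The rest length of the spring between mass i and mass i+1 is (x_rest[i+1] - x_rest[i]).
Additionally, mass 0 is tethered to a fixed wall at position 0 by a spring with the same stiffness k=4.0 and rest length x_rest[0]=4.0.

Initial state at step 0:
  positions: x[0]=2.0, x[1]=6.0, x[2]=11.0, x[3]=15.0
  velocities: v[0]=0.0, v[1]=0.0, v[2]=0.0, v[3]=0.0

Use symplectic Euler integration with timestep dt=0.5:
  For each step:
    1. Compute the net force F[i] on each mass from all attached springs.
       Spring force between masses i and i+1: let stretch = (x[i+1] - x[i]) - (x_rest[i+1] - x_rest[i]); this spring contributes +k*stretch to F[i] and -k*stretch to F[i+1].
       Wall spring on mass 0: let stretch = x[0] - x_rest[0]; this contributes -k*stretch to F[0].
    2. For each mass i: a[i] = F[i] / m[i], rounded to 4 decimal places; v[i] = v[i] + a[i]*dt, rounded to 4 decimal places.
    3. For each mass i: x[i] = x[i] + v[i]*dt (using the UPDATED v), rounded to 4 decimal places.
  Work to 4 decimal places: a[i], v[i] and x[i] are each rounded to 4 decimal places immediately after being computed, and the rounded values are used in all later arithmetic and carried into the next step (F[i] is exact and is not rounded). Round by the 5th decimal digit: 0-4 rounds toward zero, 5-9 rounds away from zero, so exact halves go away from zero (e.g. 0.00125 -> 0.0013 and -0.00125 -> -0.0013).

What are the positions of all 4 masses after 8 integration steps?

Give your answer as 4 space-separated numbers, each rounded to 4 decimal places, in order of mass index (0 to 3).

Step 0: x=[2.0000 6.0000 11.0000 15.0000] v=[0.0000 0.0000 0.0000 0.0000]
Step 1: x=[4.0000 7.0000 10.5000 15.0000] v=[4.0000 2.0000 -1.0000 0.0000]
Step 2: x=[5.0000 8.5000 10.5000 14.5000] v=[2.0000 3.0000 0.0000 -1.0000]
Step 3: x=[4.5000 8.5000 11.5000 14.0000] v=[-1.0000 0.0000 2.0000 -1.0000]
Step 4: x=[3.5000 7.5000 12.2500 15.0000] v=[-2.0000 -2.0000 1.5000 2.0000]
Step 5: x=[3.0000 7.2500 12.0000 17.2500] v=[-1.0000 -0.5000 -0.5000 4.5000]
Step 6: x=[3.7500 7.5000 12.0000 18.2500] v=[1.5000 0.5000 0.0000 2.0000]
Step 7: x=[4.5000 8.5000 12.8750 17.0000] v=[1.5000 2.0000 1.7500 -2.5000]
Step 8: x=[4.7500 9.8750 13.6250 15.6250] v=[0.5000 2.7500 1.5000 -2.7500]

Answer: 4.7500 9.8750 13.6250 15.6250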